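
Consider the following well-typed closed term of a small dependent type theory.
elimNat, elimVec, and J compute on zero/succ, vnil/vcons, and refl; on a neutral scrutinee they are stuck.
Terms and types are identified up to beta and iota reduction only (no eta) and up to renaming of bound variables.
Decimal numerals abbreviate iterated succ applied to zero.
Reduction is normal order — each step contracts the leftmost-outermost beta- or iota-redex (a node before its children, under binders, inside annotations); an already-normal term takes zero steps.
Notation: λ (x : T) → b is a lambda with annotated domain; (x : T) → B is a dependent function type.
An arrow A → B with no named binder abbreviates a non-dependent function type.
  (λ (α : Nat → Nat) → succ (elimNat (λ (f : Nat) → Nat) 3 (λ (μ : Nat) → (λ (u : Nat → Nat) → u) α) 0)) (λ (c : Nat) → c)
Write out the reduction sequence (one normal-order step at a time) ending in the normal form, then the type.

normal-order reduction:
  (λ (α : Nat → Nat) → succ (elimNat (λ (f : Nat) → Nat) 3 (λ (μ : Nat) → (λ (u : Nat → Nat) → u) α) 0)) (λ (c : Nat) → c)
  ~> succ (elimNat (λ (α : Nat) → Nat) 3 (λ (f : Nat) → (λ (μ : Nat → Nat) → μ) (λ (u : Nat) → u)) 0)
  ~> 4
type:
  Nat


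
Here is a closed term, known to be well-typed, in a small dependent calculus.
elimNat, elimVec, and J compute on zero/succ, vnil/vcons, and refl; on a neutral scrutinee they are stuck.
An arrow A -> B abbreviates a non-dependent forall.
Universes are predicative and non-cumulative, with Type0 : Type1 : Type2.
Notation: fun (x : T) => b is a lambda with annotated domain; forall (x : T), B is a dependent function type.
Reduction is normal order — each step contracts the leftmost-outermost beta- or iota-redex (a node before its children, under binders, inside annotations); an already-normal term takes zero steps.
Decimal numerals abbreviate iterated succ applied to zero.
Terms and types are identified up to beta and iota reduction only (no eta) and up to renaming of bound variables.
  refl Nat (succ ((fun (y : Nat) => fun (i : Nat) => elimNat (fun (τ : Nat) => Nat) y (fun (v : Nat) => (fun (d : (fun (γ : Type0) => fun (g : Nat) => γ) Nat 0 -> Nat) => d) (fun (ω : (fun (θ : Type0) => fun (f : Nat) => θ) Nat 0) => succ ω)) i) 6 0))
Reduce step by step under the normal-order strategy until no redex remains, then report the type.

normal-order reduction sequence:
  refl Nat (succ ((fun (y : Nat) => fun (i : Nat) => elimNat (fun (τ : Nat) => Nat) y (fun (v : Nat) => (fun (d : (fun (γ : Type0) => fun (g : Nat) => γ) Nat 0 -> Nat) => d) (fun (ω : (fun (θ : Type0) => fun (f : Nat) => θ) Nat 0) => succ ω)) i) 6 0))
  ~> refl Nat (succ ((fun (y : Nat) => elimNat (fun (i : Nat) => Nat) 6 (fun (τ : Nat) => (fun (v : (fun (d : Type0) => fun (γ : Nat) => d) Nat 0 -> Nat) => v) (fun (g : (fun (ω : Type0) => fun (θ : Nat) => ω) Nat 0) => succ g)) y) 0))
  ~> refl Nat (succ (elimNat (fun (y : Nat) => Nat) 6 (fun (i : Nat) => (fun (τ : (fun (v : Type0) => fun (d : Nat) => v) Nat 0 -> Nat) => τ) (fun (γ : (fun (g : Type0) => fun (ω : Nat) => g) Nat 0) => succ γ)) 0))
  ~> refl Nat 7
the term's type:
  Eq Nat 7 7


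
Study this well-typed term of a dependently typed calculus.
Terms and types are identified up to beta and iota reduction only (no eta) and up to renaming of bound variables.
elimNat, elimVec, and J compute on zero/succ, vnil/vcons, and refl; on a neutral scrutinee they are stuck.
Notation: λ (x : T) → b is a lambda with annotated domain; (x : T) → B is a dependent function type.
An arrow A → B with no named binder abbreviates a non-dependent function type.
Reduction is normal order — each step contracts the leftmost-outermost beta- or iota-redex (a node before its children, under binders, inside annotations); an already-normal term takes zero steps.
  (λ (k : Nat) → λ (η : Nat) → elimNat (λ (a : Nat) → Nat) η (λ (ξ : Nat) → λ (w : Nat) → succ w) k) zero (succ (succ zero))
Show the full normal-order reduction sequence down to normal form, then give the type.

normal-order reduction sequence:
  (λ (k : Nat) → λ (η : Nat) → elimNat (λ (a : Nat) → Nat) η (λ (ξ : Nat) → λ (w : Nat) → succ w) k) zero (succ (succ zero))
  ~> (λ (k : Nat) → elimNat (λ (η : Nat) → Nat) k (λ (a : Nat) → λ (ξ : Nat) → succ ξ) zero) (succ (succ zero))
  ~> elimNat (λ (k : Nat) → Nat) (succ (succ zero)) (λ (η : Nat) → λ (a : Nat) → succ a) zero
  ~> succ (succ zero)
inferred type:
  Nat


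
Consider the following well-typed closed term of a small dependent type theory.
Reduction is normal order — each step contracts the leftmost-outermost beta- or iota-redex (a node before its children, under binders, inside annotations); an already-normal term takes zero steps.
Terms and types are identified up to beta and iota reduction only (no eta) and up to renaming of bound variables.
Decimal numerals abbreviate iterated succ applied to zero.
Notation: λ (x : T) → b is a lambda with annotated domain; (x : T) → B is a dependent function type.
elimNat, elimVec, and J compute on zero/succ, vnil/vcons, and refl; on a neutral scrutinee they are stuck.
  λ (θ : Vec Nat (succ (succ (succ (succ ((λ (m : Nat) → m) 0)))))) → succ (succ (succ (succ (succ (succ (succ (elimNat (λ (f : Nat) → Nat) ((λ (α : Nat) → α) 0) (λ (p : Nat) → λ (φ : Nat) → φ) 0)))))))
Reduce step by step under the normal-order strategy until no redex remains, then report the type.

normal-order reduction sequence:
  λ (θ : Vec Nat (succ (succ (succ (succ ((λ (m : Nat) → m) 0)))))) → succ (succ (succ (succ (succ (succ (succ (elimNat (λ (f : Nat) → Nat) ((λ (α : Nat) → α) 0) (λ (p : Nat) → λ (φ : Nat) → φ) 0)))))))
  ~> λ (θ : Vec Nat 4) → succ (succ (succ (succ (succ (succ (succ (elimNat (λ (m : Nat) → Nat) ((λ (f : Nat) → f) 0) (λ (α : Nat) → λ (p : Nat) → p) 0)))))))
  ~> λ (θ : Vec Nat 4) → succ (succ (succ (succ (succ (succ (succ ((λ (m : Nat) → m) 0)))))))
  ~> λ (θ : Vec Nat 4) → 7
inferred type:
  (θ : Vec Nat 4) → Nat


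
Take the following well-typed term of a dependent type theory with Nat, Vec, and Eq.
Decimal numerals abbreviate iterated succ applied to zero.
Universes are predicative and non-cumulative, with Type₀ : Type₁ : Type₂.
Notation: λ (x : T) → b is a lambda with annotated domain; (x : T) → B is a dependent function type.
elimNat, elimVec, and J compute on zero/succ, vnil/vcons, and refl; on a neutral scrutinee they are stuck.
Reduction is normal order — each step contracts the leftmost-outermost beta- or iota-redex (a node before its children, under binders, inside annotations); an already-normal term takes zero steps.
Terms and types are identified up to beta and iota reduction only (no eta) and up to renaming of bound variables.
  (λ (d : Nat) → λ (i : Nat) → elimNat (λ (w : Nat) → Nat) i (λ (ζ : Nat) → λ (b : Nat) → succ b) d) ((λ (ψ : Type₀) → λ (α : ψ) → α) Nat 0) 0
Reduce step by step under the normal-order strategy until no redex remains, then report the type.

normal-order reduction sequence:
  (λ (d : Nat) → λ (i : Nat) → elimNat (λ (w : Nat) → Nat) i (λ (ζ : Nat) → λ (b : Nat) → succ b) d) ((λ (ψ : Type₀) → λ (α : ψ) → α) Nat 0) 0
  ~> (λ (d : Nat) → elimNat (λ (i : Nat) → Nat) d (λ (w : Nat) → λ (ζ : Nat) → succ ζ) ((λ (b : Type₀) → λ (ψ : b) → ψ) Nat 0)) 0
  ~> elimNat (λ (d : Nat) → Nat) 0 (λ (i : Nat) → λ (w : Nat) → succ w) ((λ (ζ : Type₀) → λ (b : ζ) → b) Nat 0)
  ~> elimNat (λ (d : Nat) → Nat) 0 (λ (i : Nat) → λ (w : Nat) → succ w) ((λ (ζ : Nat) → ζ) 0)
  ~> elimNat (λ (d : Nat) → Nat) 0 (λ (i : Nat) → λ (w : Nat) → succ w) 0
  ~> 0
the term's type:
  Nat


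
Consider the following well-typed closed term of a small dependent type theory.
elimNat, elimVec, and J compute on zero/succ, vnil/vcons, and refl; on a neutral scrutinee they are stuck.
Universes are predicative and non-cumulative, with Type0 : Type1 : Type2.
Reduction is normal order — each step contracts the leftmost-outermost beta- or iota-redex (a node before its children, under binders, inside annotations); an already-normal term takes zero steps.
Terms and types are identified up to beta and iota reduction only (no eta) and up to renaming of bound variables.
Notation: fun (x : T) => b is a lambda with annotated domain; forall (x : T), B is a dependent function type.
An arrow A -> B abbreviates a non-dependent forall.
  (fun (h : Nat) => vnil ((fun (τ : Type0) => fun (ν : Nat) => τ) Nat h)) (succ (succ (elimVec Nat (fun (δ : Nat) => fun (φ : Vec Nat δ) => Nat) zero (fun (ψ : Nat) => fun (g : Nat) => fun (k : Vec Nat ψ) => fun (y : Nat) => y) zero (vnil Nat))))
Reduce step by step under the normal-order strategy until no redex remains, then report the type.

normal-order reduction sequence:
  (fun (h : Nat) => vnil ((fun (τ : Type0) => fun (ν : Nat) => τ) Nat h)) (succ (succ (elimVec Nat (fun (δ : Nat) => fun (φ : Vec Nat δ) => Nat) zero (fun (ψ : Nat) => fun (g : Nat) => fun (k : Vec Nat ψ) => fun (y : Nat) => y) zero (vnil Nat))))
  ~> vnil ((fun (h : Type0) => fun (τ : Nat) => h) Nat (succ (succ (elimVec Nat (fun (ν : Nat) => fun (δ : Vec Nat ν) => Nat) zero (fun (φ : Nat) => fun (ψ : Nat) => fun (g : Vec Nat φ) => fun (k : Nat) => k) zero (vnil Nat)))))
  ~> vnil ((fun (h : Nat) => Nat) (succ (succ (elimVec Nat (fun (τ : Nat) => fun (ν : Vec Nat τ) => Nat) zero (fun (δ : Nat) => fun (φ : Nat) => fun (ψ : Vec Nat δ) => fun (g : Nat) => g) zero (vnil Nat)))))
  ~> vnil Nat
type:
  Vec Nat zero


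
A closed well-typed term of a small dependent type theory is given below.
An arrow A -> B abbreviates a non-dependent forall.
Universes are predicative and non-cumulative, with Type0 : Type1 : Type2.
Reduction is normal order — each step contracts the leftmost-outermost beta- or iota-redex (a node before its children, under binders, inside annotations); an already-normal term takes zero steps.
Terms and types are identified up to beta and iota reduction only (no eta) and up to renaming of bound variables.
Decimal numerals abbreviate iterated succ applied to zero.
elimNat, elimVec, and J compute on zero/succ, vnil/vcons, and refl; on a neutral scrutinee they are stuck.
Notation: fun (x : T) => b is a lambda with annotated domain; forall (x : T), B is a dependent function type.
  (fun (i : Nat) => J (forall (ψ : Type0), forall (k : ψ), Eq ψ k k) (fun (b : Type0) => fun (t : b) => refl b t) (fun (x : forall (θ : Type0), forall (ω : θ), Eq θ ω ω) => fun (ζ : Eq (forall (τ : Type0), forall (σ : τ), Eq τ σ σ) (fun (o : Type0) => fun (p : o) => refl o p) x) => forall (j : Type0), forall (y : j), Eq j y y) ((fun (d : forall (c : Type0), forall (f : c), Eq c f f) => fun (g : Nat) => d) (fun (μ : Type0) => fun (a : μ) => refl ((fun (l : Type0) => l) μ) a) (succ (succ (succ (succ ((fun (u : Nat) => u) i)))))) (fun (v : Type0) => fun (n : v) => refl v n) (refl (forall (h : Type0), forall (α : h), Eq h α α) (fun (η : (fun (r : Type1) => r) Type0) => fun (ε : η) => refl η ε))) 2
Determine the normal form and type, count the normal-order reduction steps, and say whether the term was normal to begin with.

normal form:
  fun (i : Type0) => fun (ψ : i) => refl i ψ
the term's type:
  forall (i : Type0), forall (ψ : i), Eq i ψ ψ
normal-order step count: 5
already normal: no
first contracted redex: a beta-redex


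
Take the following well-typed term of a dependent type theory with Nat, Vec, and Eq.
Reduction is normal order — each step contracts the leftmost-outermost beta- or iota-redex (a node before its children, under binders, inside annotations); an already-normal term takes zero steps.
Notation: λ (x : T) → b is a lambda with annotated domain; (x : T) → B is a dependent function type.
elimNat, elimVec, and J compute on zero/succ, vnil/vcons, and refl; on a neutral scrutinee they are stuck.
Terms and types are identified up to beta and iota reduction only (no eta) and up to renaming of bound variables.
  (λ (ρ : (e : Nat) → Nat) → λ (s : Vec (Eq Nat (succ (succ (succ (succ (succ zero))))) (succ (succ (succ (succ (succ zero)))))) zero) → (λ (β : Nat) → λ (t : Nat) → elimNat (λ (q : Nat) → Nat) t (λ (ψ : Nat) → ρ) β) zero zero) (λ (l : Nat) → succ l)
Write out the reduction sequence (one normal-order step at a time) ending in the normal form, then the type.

reduction (normal order):
  (λ (ρ : (e : Nat) → Nat) → λ (s : Vec (Eq Nat (succ (succ (succ (succ (succ zero))))) (succ (succ (succ (succ (succ zero)))))) zero) → (λ (β : Nat) → λ (t : Nat) → elimNat (λ (q : Nat) → Nat) t (λ (ψ : Nat) → ρ) β) zero zero) (λ (l : Nat) → succ l)
  ~> λ (ρ : Vec (Eq Nat (succ (succ (succ (succ (succ zero))))) (succ (succ (succ (succ (succ zero)))))) zero) → (λ (e : Nat) → λ (s : Nat) → elimNat (λ (β : Nat) → Nat) s (λ (t : Nat) → λ (q : Nat) → succ q) e) zero zero
  ~> λ (ρ : Vec (Eq Nat (succ (succ (succ (succ (succ zero))))) (succ (succ (succ (succ (succ zero)))))) zero) → (λ (e : Nat) → elimNat (λ (s : Nat) → Nat) e (λ (β : Nat) → λ (t : Nat) → succ t) zero) zero
  ~> λ (ρ : Vec (Eq Nat (succ (succ (succ (succ (succ zero))))) (succ (succ (succ (succ (succ zero)))))) zero) → elimNat (λ (e : Nat) → Nat) zero (λ (s : Nat) → λ (β : Nat) → succ β) zero
  ~> λ (ρ : Vec (Eq Nat (succ (succ (succ (succ (succ zero))))) (succ (succ (succ (succ (succ zero)))))) zero) → zero
the term's type:
  (ρ : Vec (Eq Nat (succ (succ (succ (succ (succ zero))))) (succ (succ (succ (succ (succ zero)))))) zero) → Nat


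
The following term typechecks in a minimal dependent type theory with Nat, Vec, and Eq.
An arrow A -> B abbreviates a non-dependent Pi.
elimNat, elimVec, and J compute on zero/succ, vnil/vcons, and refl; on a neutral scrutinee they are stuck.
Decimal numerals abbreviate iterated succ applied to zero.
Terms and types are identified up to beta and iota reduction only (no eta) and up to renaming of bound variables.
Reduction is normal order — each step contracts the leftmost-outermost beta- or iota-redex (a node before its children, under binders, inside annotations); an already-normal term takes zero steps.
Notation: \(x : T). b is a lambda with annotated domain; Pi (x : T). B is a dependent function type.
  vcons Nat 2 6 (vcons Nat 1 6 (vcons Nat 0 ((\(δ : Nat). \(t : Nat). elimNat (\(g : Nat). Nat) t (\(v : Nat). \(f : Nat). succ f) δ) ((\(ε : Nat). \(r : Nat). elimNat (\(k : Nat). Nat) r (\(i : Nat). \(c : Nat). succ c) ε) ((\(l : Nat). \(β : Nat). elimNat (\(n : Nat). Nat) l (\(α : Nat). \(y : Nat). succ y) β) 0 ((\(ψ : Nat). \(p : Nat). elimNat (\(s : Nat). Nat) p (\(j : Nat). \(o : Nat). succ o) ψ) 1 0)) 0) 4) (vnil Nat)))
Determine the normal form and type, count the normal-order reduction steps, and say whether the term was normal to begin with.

resulting normal form:
  vcons Nat 2 6 (vcons Nat 1 6 (vcons Nat 0 5 (vnil Nat)))
the term's type:
  Vec Nat 3
reduction steps (normal order): 24
started in normal form: no
first redex: a beta-redex


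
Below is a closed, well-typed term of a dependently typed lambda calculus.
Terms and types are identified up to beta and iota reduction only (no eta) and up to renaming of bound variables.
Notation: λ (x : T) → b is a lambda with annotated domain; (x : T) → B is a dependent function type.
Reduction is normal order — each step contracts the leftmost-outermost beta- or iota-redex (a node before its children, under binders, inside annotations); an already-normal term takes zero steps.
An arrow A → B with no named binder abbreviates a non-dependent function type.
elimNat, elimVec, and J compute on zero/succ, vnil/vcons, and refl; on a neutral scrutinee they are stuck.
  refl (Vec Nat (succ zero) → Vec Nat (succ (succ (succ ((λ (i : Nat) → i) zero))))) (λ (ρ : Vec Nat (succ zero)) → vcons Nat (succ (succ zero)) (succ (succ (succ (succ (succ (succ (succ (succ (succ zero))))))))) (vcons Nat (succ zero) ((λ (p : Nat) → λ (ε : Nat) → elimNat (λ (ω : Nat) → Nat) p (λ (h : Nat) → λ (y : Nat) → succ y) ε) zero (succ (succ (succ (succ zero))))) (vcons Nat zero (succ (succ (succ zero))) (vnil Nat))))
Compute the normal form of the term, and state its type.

normal form:
  refl (Vec Nat (succ zero) → Vec Nat (succ (succ (succ zero)))) (λ (i : Vec Nat (succ zero)) → vcons Nat (succ (succ zero)) (succ (succ (succ (succ (succ (succ (succ (succ (succ zero))))))))) (vcons Nat (succ zero) (succ (succ (succ (succ zero)))) (vcons Nat zero (succ (succ (succ zero))) (vnil Nat))))
type:
  Eq (Vec Nat (succ zero) → Vec Nat (succ (succ (succ zero)))) (λ (i : Vec Nat (succ zero)) → vcons Nat (succ (succ zero)) (succ (succ (succ (succ (succ (succ (succ (succ (succ zero))))))))) (vcons Nat (succ zero) (succ (succ (succ (succ zero)))) (vcons Nat zero (succ (succ (succ zero))) (vnil Nat)))) (λ (ρ : Vec Nat (succ zero)) → vcons Nat (succ (succ zero)) (succ (succ (succ (succ (succ (succ (succ (succ (succ zero))))))))) (vcons Nat (succ zero) (succ (succ (succ (succ zero)))) (vcons Nat zero (succ (succ (succ zero))) (vnil Nat))))
observation: contracting a beta-redex first, the term normalizes in 16 steps.


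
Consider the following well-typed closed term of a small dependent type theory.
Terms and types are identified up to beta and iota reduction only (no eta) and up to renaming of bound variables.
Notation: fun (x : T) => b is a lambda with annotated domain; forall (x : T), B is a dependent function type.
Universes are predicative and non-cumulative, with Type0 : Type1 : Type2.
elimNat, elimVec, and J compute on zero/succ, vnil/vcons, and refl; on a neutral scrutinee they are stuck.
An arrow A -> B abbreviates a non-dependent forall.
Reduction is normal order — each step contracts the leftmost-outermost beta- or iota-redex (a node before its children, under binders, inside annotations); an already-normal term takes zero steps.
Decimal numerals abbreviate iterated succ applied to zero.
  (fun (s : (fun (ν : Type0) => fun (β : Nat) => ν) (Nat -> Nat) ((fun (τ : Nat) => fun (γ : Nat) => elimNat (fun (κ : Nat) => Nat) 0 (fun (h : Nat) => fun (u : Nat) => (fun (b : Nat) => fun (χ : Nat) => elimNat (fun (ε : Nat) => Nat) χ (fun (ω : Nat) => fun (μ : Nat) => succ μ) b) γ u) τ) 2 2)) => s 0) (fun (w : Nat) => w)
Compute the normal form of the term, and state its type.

reduced normal form:
  0
inferred type:
  Nat
observation: normalization takes exactly 2 steps under the normal-order strategy.


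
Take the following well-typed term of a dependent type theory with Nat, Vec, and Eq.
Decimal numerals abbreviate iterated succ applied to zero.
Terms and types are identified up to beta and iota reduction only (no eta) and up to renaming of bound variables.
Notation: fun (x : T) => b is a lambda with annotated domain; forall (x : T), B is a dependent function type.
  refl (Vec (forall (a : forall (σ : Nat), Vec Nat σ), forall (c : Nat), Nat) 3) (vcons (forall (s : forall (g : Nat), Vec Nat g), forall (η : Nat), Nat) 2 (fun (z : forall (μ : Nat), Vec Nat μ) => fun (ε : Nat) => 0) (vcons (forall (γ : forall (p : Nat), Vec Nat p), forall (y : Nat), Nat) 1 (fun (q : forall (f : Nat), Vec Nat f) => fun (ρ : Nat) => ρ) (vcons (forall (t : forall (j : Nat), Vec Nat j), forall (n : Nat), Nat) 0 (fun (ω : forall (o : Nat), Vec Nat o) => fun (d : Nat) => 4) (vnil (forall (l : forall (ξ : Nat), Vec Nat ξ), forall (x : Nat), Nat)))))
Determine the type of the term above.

type:
  Eq (Vec (forall (a : forall (σ : Nat), Vec Nat σ), forall (c : Nat), Nat) 3) (vcons (forall (s : forall (g : Nat), Vec Nat g), forall (η : Nat), Nat) 2 (fun (z : forall (μ : Nat), Vec Nat μ) => fun (ε : Nat) => 0) (vcons (forall (γ : forall (p : Nat), Vec Nat p), forall (y : Nat), Nat) 1 (fun (q : forall (f : Nat), Vec Nat f) => fun (ρ : Nat) => ρ) (vcons (forall (t : forall (j : Nat), Vec Nat j), forall (n : Nat), Nat) 0 (fun (ω : forall (o : Nat), Vec Nat o) => fun (d : Nat) => 4) (vnil (forall (l : forall (ξ : Nat), Vec Nat ξ), forall (x : Nat), Nat))))) (vcons (forall (e : forall (ζ : Nat), Vec Nat ζ), forall (κ : Nat), Nat) 2 (fun (r : forall (b : Nat), Vec Nat b) => fun (u : Nat) => 0) (vcons (forall (β : forall (v : Nat), Vec Nat v), forall (ν : Nat), Nat) 1 (fun (τ : forall (i : Nat), Vec Nat i) => fun (h : Nat) => h) (vcons (forall (ψ : forall (θ : Nat), Vec Nat θ), forall (m : Nat), Nat) 0 (fun (α : forall (k : Nat), Vec Nat k) => fun (χ : Nat) => 4) (vnil (forall (δ : forall (w : Nat), Vec Nat w), forall (φ : Nat), Nat)))))


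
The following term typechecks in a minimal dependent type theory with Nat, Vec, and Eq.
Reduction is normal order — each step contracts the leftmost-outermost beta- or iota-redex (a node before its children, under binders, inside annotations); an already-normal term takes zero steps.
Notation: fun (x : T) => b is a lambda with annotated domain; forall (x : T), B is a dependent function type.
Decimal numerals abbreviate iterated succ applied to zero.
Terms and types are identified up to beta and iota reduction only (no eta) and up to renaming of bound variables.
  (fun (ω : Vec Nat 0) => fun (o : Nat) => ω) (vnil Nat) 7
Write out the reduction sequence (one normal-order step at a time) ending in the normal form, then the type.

normal-order reduction:
  (fun (ω : Vec Nat 0) => fun (o : Nat) => ω) (vnil Nat) 7
  ~> (fun (ω : Nat) => vnil Nat) 7
  ~> vnil Nat
inferred type:
  Vec Nat 0


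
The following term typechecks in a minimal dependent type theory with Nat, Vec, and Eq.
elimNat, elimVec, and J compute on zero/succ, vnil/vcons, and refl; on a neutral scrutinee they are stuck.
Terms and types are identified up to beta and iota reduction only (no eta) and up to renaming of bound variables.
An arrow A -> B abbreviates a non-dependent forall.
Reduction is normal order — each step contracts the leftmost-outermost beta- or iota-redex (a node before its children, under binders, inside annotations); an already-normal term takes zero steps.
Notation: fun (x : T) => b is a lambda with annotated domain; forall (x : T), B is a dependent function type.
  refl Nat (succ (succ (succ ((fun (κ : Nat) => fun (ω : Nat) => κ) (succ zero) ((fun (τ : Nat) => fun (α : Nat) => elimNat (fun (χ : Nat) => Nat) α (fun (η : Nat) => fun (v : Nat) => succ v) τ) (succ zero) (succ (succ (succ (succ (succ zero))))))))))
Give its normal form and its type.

normal form:
  refl Nat (succ (succ (succ (succ zero))))
inferred type:
  Eq Nat (succ (succ (succ (succ zero)))) (succ (succ (succ (succ zero))))


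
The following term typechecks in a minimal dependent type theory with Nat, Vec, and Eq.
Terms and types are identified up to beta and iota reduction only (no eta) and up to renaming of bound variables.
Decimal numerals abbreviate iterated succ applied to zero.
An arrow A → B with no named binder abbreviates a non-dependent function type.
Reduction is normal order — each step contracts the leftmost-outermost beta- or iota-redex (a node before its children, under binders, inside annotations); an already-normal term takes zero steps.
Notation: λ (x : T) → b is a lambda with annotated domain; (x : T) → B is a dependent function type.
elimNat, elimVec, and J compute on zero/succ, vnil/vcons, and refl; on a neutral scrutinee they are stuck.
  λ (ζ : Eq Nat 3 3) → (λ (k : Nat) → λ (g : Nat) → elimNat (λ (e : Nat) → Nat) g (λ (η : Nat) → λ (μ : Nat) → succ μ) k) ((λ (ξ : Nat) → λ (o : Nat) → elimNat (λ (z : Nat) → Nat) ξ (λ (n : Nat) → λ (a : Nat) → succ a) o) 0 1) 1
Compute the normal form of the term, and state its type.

resulting normal form:
  λ (ζ : Eq Nat 3 3) → 2
inferred type:
  Eq Nat 3 3 → Nat


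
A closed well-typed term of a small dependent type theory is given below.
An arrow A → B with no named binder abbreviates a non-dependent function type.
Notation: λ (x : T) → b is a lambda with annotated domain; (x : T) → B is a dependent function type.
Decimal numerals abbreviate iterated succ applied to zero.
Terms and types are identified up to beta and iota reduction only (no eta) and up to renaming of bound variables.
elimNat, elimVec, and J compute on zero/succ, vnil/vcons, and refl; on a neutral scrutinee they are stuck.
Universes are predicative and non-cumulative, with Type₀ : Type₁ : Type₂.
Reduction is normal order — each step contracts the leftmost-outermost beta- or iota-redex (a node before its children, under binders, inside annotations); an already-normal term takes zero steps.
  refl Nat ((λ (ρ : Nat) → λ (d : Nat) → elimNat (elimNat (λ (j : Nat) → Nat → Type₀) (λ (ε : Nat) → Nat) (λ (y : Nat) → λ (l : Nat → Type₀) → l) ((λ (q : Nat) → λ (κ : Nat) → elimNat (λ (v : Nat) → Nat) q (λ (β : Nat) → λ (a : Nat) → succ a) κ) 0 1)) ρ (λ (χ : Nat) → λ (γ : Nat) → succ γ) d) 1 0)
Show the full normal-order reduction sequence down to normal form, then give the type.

reduction (normal order):
  refl Nat ((λ (ρ : Nat) → λ (d : Nat) → elimNat (elimNat (λ (j : Nat) → Nat → Type₀) (λ (ε : Nat) → Nat) (λ (y : Nat) → λ (l : Nat → Type₀) → l) ((λ (q : Nat) → λ (κ : Nat) → elimNat (λ (v : Nat) → Nat) q (λ (β : Nat) → λ (a : Nat) → succ a) κ) 0 1)) ρ (λ (χ : Nat) → λ (γ : Nat) → succ γ) d) 1 0)
  ~> refl Nat ((λ (ρ : Nat) → elimNat (elimNat (λ (d : Nat) → Nat → Type₀) (λ (j : Nat) → Nat) (λ (ε : Nat) → λ (y : Nat → Type₀) → y) ((λ (l : Nat) → λ (q : Nat) → elimNat (λ (κ : Nat) → Nat) l (λ (v : Nat) → λ (β : Nat) → succ β) q) 0 1)) 1 (λ (a : Nat) → λ (χ : Nat) → succ χ) ρ) 0)
  ~> refl Nat (elimNat (elimNat (λ (ρ : Nat) → Nat → Type₀) (λ (d : Nat) → Nat) (λ (j : Nat) → λ (ε : Nat → Type₀) → ε) ((λ (y : Nat) → λ (l : Nat) → elimNat (λ (q : Nat) → Nat) y (λ (κ : Nat) → λ (v : Nat) → succ v) l) 0 1)) 1 (λ (β : Nat) → λ (a : Nat) → succ a) 0)
  ~> refl Nat 1
the term's type:
  Eq Nat 1 1


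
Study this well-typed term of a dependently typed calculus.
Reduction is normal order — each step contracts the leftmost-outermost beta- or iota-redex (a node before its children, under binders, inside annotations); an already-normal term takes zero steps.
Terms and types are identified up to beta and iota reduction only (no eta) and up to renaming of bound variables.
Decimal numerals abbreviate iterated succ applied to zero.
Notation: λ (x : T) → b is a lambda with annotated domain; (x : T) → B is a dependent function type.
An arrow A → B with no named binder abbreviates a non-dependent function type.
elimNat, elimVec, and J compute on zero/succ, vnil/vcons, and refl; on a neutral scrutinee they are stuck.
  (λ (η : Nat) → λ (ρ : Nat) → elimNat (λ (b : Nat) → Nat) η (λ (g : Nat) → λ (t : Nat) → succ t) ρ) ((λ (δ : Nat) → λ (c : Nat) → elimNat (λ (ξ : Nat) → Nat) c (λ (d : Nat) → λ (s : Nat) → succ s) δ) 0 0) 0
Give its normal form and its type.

normal form:
  0
inferred type:
  Nat
observation: contracting a beta-redex first, the term normalizes in 6 steps.


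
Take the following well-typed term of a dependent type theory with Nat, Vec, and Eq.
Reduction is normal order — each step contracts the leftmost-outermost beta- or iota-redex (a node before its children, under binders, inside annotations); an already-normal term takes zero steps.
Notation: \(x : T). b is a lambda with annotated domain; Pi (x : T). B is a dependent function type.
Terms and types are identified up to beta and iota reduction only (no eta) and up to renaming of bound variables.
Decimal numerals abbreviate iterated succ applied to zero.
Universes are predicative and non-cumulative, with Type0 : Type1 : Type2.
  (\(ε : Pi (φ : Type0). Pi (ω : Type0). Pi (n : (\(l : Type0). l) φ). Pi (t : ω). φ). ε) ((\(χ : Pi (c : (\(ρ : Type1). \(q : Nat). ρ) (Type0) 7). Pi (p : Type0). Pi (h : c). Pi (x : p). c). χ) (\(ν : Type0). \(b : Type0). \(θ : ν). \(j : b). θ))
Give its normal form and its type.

reduced normal form:
  \(ε : Type0). \(φ : Type0). \(ω : ε). \(n : φ). ω
inferred type:
  Pi (ε : Type0). Pi (φ : Type0). Pi (ω : ε). Pi (n : φ). ε


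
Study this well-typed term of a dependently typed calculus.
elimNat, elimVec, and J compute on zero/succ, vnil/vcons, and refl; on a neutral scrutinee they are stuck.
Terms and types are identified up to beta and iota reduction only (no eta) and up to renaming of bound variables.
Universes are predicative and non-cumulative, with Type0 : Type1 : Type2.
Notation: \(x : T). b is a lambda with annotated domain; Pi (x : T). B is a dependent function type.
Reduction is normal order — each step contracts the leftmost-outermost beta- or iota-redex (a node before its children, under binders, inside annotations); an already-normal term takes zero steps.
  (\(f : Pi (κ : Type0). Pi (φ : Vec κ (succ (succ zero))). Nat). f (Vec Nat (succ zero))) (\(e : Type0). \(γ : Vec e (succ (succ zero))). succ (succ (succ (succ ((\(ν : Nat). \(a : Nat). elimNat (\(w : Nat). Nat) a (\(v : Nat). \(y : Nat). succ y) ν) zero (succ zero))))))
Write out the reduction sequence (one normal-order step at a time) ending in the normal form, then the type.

normal-order reduction:
  (\(f : Pi (κ : Type0). Pi (φ : Vec κ (succ (succ zero))). Nat). f (Vec Nat (succ zero))) (\(e : Type0). \(γ : Vec e (succ (succ zero))). succ (succ (succ (succ ((\(ν : Nat). \(a : Nat). elimNat (\(w : Nat). Nat) a (\(v : Nat). \(y : Nat). succ y) ν) zero (succ zero))))))
  ~> (\(f : Type0). \(κ : Vec f (succ (succ zero))). succ (succ (succ (succ ((\(φ : Nat). \(e : Nat). elimNat (\(γ : Nat). Nat) e (\(ν : Nat). \(a : Nat). succ a) φ) zero (succ zero)))))) (Vec Nat (succ zero))
  ~> \(f : Vec (Vec Nat (succ zero)) (succ (succ zero))). succ (succ (succ (succ ((\(κ : Nat). \(φ : Nat). elimNat (\(e : Nat). Nat) φ (\(γ : Nat). \(ν : Nat). succ ν) κ) zero (succ zero)))))
  ~> \(f : Vec (Vec Nat (succ zero)) (succ (succ zero))). succ (succ (succ (succ ((\(κ : Nat). elimNat (\(φ : Nat). Nat) κ (\(e : Nat). \(γ : Nat). succ γ) zero) (succ zero)))))
  ~> \(f : Vec (Vec Nat (succ zero)) (succ (succ zero))). succ (succ (succ (succ (elimNat (\(κ : Nat). Nat) (succ zero) (\(φ : Nat). \(e : Nat). succ e) zero))))
  ~> \(f : Vec (Vec Nat (succ zero)) (succ (succ zero))). succ (succ (succ (succ (succ zero))))
the term's type:
  Pi (f : Vec (Vec Nat (succ zero)) (succ (succ zero))). Nat


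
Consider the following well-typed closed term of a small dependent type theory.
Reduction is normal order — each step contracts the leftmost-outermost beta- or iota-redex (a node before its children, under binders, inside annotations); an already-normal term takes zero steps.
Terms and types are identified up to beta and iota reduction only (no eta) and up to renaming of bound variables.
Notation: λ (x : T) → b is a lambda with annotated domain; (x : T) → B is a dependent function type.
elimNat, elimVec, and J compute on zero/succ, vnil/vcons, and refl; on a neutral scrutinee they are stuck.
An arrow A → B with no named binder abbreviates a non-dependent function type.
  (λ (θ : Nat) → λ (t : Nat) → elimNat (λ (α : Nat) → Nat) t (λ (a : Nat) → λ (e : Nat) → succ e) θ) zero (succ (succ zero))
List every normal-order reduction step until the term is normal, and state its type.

reduction (normal order):
  (λ (θ : Nat) → λ (t : Nat) → elimNat (λ (α : Nat) → Nat) t (λ (a : Nat) → λ (e : Nat) → succ e) θ) zero (succ (succ zero))
  ~> (λ (θ : Nat) → elimNat (λ (t : Nat) → Nat) θ (λ (α : Nat) → λ (a : Nat) → succ a) zero) (succ (succ zero))
  ~> elimNat (λ (θ : Nat) → Nat) (succ (succ zero)) (λ (t : Nat) → λ (α : Nat) → succ α) zero
  ~> succ (succ zero)
the term's type:
  Nat


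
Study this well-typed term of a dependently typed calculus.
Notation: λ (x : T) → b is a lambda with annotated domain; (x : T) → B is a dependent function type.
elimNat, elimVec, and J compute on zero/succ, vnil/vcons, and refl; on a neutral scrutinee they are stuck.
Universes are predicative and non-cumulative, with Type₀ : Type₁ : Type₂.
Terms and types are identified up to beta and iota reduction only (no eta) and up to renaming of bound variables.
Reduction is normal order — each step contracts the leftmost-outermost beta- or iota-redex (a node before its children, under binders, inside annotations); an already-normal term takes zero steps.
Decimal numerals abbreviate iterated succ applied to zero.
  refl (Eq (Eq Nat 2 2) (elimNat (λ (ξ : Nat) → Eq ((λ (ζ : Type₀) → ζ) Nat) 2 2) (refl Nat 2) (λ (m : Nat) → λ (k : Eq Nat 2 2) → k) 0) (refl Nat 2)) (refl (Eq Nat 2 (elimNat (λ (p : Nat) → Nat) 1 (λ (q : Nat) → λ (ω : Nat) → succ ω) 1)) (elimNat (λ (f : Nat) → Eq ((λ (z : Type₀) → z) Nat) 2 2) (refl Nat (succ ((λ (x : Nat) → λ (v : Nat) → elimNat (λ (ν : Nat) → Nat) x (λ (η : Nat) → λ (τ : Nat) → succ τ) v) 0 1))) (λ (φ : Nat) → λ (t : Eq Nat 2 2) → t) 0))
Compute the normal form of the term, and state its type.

resulting normal form:
  refl (Eq (Eq Nat 2 2) (refl Nat 2) (refl Nat 2)) (refl (Eq Nat 2 2) (refl Nat 2))
type:
  Eq (Eq (Eq Nat 2 2) (refl Nat 2) (refl Nat 2)) (refl (Eq Nat 2 2) (refl Nat 2)) (refl (Eq Nat 2 2) (refl Nat 2))
observation: the leftmost-outermost redex is an elimNat iota-redex, and normalization takes 12 steps.


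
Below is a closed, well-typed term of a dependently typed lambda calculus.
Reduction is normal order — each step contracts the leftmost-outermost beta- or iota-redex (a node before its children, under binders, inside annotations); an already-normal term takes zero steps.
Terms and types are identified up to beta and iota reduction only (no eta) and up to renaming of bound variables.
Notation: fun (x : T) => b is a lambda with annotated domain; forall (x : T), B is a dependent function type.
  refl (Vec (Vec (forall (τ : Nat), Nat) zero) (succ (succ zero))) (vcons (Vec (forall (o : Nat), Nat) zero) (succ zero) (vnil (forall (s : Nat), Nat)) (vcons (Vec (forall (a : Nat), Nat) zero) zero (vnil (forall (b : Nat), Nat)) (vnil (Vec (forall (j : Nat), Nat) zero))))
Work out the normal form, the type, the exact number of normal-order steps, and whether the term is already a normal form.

resulting normal form:
  refl (Vec (Vec (forall (τ : Nat), Nat) zero) (succ (succ zero))) (vcons (Vec (forall (o : Nat), Nat) zero) (succ zero) (vnil (forall (s : Nat), Nat)) (vcons (Vec (forall (a : Nat), Nat) zero) zero (vnil (forall (b : Nat), Nat)) (vnil (Vec (forall (j : Nat), Nat) zero))))
type:
  Eq (Vec (Vec (forall (τ : Nat), Nat) zero) (succ (succ zero))) (vcons (Vec (forall (o : Nat), Nat) zero) (succ zero) (vnil (forall (s : Nat), Nat)) (vcons (Vec (forall (a : Nat), Nat) zero) zero (vnil (forall (b : Nat), Nat)) (vnil (Vec (forall (j : Nat), Nat) zero)))) (vcons (Vec (forall (k : Nat), Nat) zero) (succ zero) (vnil (forall (γ : Nat), Nat)) (vcons (Vec (forall (ψ : Nat), Nat) zero) zero (vnil (forall (r : Nat), Nat)) (vnil (Vec (forall (δ : Nat), Nat) zero))))
normal-order step count: 0
started in normal form: yes


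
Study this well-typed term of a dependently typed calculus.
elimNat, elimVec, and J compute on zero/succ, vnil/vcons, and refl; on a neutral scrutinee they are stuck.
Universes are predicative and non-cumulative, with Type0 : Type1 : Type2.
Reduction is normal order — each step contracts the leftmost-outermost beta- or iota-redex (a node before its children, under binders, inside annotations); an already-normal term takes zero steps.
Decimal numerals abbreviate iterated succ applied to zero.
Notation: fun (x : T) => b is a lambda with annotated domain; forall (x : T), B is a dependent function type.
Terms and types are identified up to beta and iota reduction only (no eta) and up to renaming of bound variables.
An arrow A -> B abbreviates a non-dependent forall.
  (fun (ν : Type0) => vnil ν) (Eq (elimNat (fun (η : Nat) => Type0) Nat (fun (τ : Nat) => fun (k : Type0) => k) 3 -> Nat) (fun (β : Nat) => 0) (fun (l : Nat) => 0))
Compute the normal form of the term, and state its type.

resulting normal form:
  vnil (Eq (Nat -> Nat) (fun (ν : Nat) => 0) (fun (η : Nat) => 0))
inferred type:
  Vec (Eq (Nat -> Nat) (fun (ν : Nat) => 0) (fun (η : Nat) => 0)) 0
observation: contracting a beta-redex first, the term normalizes in 11 steps.


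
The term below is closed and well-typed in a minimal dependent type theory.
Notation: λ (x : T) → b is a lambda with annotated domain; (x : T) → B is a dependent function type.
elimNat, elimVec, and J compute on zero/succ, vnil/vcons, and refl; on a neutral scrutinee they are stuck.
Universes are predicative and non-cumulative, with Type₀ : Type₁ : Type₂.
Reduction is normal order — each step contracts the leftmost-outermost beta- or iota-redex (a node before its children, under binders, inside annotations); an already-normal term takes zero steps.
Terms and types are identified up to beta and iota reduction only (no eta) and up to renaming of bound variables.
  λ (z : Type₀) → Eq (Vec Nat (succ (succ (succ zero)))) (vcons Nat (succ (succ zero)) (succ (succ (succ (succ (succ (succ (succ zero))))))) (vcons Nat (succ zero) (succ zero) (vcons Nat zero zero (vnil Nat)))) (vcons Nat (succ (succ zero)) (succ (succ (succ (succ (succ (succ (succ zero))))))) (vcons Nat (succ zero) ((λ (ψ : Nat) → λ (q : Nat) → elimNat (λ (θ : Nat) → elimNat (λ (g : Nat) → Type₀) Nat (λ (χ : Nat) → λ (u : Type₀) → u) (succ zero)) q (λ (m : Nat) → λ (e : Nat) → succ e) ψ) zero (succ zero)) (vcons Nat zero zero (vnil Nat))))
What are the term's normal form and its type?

resulting normal form:
  λ (z : Type₀) → Eq (Vec Nat (succ (succ (succ zero)))) (vcons Nat (succ (succ zero)) (succ (succ (succ (succ (succ (succ (succ zero))))))) (vcons Nat (succ zero) (succ zero) (vcons Nat zero zero (vnil Nat)))) (vcons Nat (succ (succ zero)) (succ (succ (succ (succ (succ (succ (succ zero))))))) (vcons Nat (succ zero) (succ zero) (vcons Nat zero zero (vnil Nat))))
inferred type:
  (z : Type₀) → Type₀


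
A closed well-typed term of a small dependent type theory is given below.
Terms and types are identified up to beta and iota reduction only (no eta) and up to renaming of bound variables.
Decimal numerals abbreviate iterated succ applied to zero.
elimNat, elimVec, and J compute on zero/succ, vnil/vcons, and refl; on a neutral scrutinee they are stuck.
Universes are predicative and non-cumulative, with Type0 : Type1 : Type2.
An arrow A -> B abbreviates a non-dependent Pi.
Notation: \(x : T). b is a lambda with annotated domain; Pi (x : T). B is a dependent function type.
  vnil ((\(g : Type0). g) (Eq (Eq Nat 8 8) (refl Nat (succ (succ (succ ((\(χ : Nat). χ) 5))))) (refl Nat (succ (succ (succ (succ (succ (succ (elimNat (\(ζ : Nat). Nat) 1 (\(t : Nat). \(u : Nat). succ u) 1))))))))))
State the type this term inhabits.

the term's type:
  Vec (Eq (Eq Nat 8 8) (refl Nat 8) (refl Nat 8)) 0


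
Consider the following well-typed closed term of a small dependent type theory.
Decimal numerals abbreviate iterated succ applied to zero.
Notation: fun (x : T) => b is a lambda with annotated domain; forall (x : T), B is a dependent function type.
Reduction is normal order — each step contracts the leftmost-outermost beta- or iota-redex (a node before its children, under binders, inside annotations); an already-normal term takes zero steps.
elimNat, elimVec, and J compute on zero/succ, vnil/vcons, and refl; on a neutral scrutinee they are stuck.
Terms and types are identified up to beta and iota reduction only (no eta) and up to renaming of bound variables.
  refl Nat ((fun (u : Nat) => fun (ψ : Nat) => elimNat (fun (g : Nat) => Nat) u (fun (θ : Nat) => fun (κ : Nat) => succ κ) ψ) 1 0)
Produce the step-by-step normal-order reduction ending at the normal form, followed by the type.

normal-order reduction:
  refl Nat ((fun (u : Nat) => fun (ψ : Nat) => elimNat (fun (g : Nat) => Nat) u (fun (θ : Nat) => fun (κ : Nat) => succ κ) ψ) 1 0)
  ~> refl Nat ((fun (u : Nat) => elimNat (fun (ψ : Nat) => Nat) 1 (fun (g : Nat) => fun (θ : Nat) => succ θ) u) 0)
  ~> refl Nat (elimNat (fun (u : Nat) => Nat) 1 (fun (ψ : Nat) => fun (g : Nat) => succ g) 0)
  ~> refl Nat 1
type:
  Eq Nat 1 1
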